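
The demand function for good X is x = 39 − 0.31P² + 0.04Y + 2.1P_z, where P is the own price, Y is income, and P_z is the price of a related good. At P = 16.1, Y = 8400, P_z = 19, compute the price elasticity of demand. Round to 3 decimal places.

-0.480

Substituting, x = 39 − 0.31(16.1)² + 0.04(8400) + 2.1(19) = 39 − 80.3551 + 336 + 39.9 = 334.5449.
∂x/∂P = −2·0.31·P = -9.982, so E_p = -9.982·(16.1/334.5449) ≈ -0.480.
|E_p| < 1: demand is inelastic.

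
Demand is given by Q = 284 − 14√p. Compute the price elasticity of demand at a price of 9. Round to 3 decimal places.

At p = 9, Q = 242.
dQ/dp = −14/(2√p) = −14/(2·3).
Point elasticity E = (dQ/dp)·(p/Q) = -2.3333 × 9/242 ≈ -0.087.
|E| < 1, so demand is inelastic at this price.

-0.087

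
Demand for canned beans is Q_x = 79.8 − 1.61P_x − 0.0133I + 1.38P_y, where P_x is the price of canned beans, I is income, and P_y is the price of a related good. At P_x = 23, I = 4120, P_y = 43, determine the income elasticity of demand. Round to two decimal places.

-1.16

Evaluating quantity at (P_x, I, P_y) gives Q_x = 79.8 − 1.61(23) − 0.0133(4120) + 1.38(43) = 79.8 − 37.03 − 54.796 + 59.34 = 47.314.
∂Q_x/∂I = −0.0133, so E_I = -0.0133·(4120/47.314) ≈ -1.16.
E_I < 0: inferior good.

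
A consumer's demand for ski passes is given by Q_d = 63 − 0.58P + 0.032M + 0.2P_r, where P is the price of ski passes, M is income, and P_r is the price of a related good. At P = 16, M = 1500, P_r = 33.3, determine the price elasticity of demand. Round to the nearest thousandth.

-0.086

At the given point, Q_d = 63 − 0.58(16) + 0.032(1500) + 0.2(33.3) = 63 − 9.28 + 48 + 6.66 = 108.38.
∂Q_d/∂P = −0.58, so E_p = (−0.58)·(16/108.38) ≈ -0.086.
|E_p| < 1: demand is inelastic.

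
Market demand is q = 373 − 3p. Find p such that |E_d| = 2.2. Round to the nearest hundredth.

Set −bp/(a − bp) = −2.2 ⇒ bp = 2.2(a − bp) ⇒ bp(1+2.2) = 2.2·a.
p = 2.2·373/(3·3.2) ≈ 85.48.

85.48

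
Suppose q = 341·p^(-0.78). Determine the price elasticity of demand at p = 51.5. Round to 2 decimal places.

-0.78

For a Cobb–Douglas (constant-elasticity) form q = A·p^α·…, the elasticity with respect to p equals the exponent α at every point.
Here the exponent on p is -0.78, so the price elasticity of demand is -0.78.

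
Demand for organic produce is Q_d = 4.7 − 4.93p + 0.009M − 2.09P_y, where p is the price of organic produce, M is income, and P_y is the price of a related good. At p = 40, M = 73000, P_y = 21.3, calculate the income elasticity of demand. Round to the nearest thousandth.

1.564

Substituting, Q_d = 4.7 − 4.93(40) + 0.009(73000) − 2.09(21.3) = 4.7 − 197.2 + 657 − 44.517 = 419.983.
∂Q_d/∂M = +0.009, so E_I = 0.009·(73000/419.983) ≈ 1.564.
E_I > 1: normal good (luxury).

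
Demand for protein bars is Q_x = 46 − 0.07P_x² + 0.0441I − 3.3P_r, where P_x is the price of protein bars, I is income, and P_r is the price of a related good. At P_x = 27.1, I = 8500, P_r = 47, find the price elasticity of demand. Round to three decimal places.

At the given point, Q_x = 46 − 0.07(27.1)² + 0.0441(8500) − 3.3(47) = 46 − 51.4087 + 374.85 − 155.1 = 214.3413.
∂Q_x/∂P_x = −2·0.07·P_x = -3.794, so E_p = -3.794·(27.1/214.3413) ≈ -0.480.
|E_p| < 1: demand is inelastic.

-0.480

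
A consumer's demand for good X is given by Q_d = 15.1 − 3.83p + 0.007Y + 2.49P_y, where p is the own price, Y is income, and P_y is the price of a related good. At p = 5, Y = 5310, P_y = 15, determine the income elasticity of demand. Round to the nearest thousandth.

0.527

Q_d = 15.1 − 3.83(5) + 0.007(5310) + 2.49(15) = 15.1 − 19.15 + 37.17 + 37.35 = 70.47.
∂Q_d/∂Y = +0.007, so E_I = 0.007·(5310/70.47) ≈ 0.527.
E_I ∈ (0,1): normal good (necessity).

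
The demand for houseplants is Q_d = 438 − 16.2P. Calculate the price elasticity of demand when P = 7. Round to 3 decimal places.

-0.349

At P = 7, Q_d = 324.6.
dQ_d/dP = −16.2.
Point elasticity E = (dQ_d/dP)·(P/Q_d) = -16.2 × 7/324.6 ≈ -0.349.
|E| < 1, so demand is inelastic at this price.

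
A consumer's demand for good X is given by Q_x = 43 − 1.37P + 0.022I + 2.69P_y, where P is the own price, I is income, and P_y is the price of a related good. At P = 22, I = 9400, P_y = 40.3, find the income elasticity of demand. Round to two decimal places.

0.63

First evaluate Q_x: 43 − 1.37(22) + 0.022(9400) + 2.69(40.3) = 43 − 30.14 + 206.8 + 108.407 = 328.067.
∂Q_x/∂I = +0.022, so E_I = 0.022·(9400/328.067) ≈ 0.63.
E_I ∈ (0,1): normal good (necessity).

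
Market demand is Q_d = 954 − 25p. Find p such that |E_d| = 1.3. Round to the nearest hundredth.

21.57

Set −bp/(a − bp) = −1.3 ⇒ bp = 1.3(a − bp) ⇒ bp(1+1.3) = 1.3·a.
p = 1.3·954/(25·2.3) ≈ 21.57.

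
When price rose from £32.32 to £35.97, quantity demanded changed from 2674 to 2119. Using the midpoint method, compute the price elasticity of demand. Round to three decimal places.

-2.166

%ΔQ = (2119 − 2674)/[(2674 + 2119)/2] = -555/2396.5 ≈ -0.2316.
%ΔP = (35.97 − 32.32)/[(32.32 + 35.97)/2] = 3.65/34.145 ≈ 0.1069.
Arc elasticity E = %ΔQ/%ΔP ≈ -0.2316/0.1069 ≈ -2.166.
|E| > 1: demand is elastic over this range.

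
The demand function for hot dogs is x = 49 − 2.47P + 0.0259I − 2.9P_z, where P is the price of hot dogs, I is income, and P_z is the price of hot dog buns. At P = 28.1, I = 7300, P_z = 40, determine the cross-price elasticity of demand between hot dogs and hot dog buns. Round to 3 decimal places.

-2.203

At the given point, x = 49 − 2.47(28.1) + 0.0259(7300) − 2.9(40) = 49 − 69.407 + 189.07 − 116 = 52.663.
∂x/∂P_z = −2.9, so E_xy = -2.9·(40/52.663) ≈ -2.203.
E_xy < 0: the goods are complements.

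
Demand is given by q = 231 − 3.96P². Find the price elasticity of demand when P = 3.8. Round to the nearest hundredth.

At P = 3.8, q = 173.8176.
dq/dP = −2·3.96·P = −30.096.
Point elasticity E = (dq/dP)·(P/q) = -30.096 × 3.8/173.8176 ≈ -0.66.
|E| < 1, so demand is inelastic at this price.

-0.66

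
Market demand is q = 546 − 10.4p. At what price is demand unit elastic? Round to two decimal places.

26.25

For linear demand q = a − bp, E = −bp/(a − bp). |E| = 1 ⇒ bp = a − bp ⇒ p = a/(2b).
p = 546/(2·10.4) = 26.25.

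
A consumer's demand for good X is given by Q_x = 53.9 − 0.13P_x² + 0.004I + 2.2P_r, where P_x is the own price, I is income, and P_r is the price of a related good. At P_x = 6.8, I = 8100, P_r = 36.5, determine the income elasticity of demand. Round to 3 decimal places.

0.202

Q_x = 53.9 − 0.13(6.8)² + 0.004(8100) + 2.2(36.5) = 53.9 − 6.0112 + 32.4 + 80.3 = 160.5888.
∂Q_x/∂I = +0.004, so E_I = 0.004·(8100/160.5888) ≈ 0.202.
E_I ∈ (0,1): normal good (necessity).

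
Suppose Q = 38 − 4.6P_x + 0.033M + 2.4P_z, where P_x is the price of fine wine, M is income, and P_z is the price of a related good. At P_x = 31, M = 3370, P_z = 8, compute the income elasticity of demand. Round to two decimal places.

At the given point, Q = 38 − 4.6(31) + 0.033(3370) + 2.4(8) = 38 − 142.6 + 111.21 + 19.2 = 25.81.
∂Q/∂M = +0.033, so E_I = 0.033·(3370/25.81) ≈ 4.31.
E_I > 1: normal good (luxury).

4.31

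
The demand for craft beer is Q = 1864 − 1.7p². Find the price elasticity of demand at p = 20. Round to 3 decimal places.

-1.149

At p = 20, Q = 1184.
dQ/dp = −2·1.7·p = −68.
Point elasticity E = (dQ/dp)·(p/Q) = -68 × 20/1184 ≈ -1.149.
|E| > 1, so demand is elastic at this price.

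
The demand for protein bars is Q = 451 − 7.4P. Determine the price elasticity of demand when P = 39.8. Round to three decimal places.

At P = 39.8, Q = 156.48.
dQ/dP = −7.4.
Point elasticity E = (dQ/dP)·(P/Q) = -7.4 × 39.8/156.48 ≈ -1.882.
|E| > 1, so demand is elastic at this price.

-1.882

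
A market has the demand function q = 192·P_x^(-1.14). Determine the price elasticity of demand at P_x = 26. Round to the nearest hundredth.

-1.14

For a Cobb–Douglas (constant-elasticity) form q = A·P_x^α·…, the elasticity with respect to P_x equals the exponent α at every point.
Here the exponent on P_x is -1.14, so the price elasticity of demand is -1.14.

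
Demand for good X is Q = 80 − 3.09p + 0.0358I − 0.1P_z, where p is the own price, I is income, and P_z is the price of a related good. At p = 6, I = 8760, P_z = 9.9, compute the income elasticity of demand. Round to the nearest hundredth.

0.84

Q = 80 − 3.09(6) + 0.0358(8760) − 0.1(9.9) = 80 − 18.54 + 313.608 − 0.99 = 374.078.
∂Q/∂I = +0.0358, so E_I = 0.0358·(8760/374.078) ≈ 0.84.
E_I ∈ (0,1): normal good (necessity).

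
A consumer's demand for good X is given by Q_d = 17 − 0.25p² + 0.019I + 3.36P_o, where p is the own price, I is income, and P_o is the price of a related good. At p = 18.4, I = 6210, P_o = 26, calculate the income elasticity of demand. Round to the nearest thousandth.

First evaluate Q_d: 17 − 0.25(18.4)² + 0.019(6210) + 3.36(26) = 17 − 84.64 + 117.99 + 87.36 = 137.71.
∂Q_d/∂I = +0.019, so E_I = 0.019·(6210/137.71) ≈ 0.857.
E_I ∈ (0,1): normal good (necessity).

0.857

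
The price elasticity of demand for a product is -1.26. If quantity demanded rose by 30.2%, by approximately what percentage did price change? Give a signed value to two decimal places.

-23.97

%ΔQ ≈ E × %ΔP ⇒ %ΔP = %ΔQ / E = (30.2%)/(-1.26) ≈ -23.97%.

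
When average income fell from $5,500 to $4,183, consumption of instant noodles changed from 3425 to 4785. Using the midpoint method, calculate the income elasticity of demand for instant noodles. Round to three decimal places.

-1.218

%ΔQ = (4785 − 3425)/[(3425+4785)/2] = 1360/4105 ≈ 0.3313.
%ΔI = (4,183 − 5,500)/[(5,500+4,183)/2] = -1317/4841.5 ≈ -0.2720.
E_I = %ΔQ/%ΔI ≈ -1.218.
E_I < 0: inferior good.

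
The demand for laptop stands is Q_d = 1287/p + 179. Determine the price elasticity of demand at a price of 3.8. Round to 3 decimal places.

-0.654

At p = 3.8, Q_d = 517.6842.
dQ_d/dp = −1287/p² = −89.1274.
Point elasticity E = (dQ_d/dp)·(p/Q_d) = -89.1274 × 3.8/517.6842 ≈ -0.654.
|E| < 1, so demand is inelastic at this price.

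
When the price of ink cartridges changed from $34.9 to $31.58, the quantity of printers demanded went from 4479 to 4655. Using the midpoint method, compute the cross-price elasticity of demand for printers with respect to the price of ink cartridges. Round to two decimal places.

%ΔQ_x = (4655 − 4479)/[(4479+4655)/2] = 176/4567 ≈ 0.0385.
%ΔP_y = (31.58 − 34.9)/[(34.9+31.58)/2] ≈ -0.0999.
E_xy = 0.0385/-0.0999 ≈ -0.39.
E_xy < 0, so printers and ink cartridges are complements.

-0.39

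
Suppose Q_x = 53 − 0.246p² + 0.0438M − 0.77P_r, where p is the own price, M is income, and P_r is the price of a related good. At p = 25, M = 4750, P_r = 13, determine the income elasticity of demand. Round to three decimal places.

2.138

Evaluating quantity at (p, M, P_r) gives Q_x = 53 − 0.246(25)² + 0.0438(4750) − 0.77(13) = 53 − 153.75 + 208.05 − 10.01 = 97.29.
∂Q_x/∂M = +0.0438, so E_I = 0.0438·(4750/97.29) ≈ 2.138.
E_I > 1: normal good (luxury).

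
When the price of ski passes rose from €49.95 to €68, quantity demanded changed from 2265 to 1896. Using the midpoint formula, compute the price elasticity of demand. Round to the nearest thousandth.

-0.579

%ΔQ = (1896 − 2265)/[(2265 + 1896)/2] = -369/2080.5 ≈ -0.1774.
%Δp = (68 − 49.95)/[(49.95 + 68)/2] = 18.05/58.975 ≈ 0.3061.
Arc elasticity E = %ΔQ/%Δp ≈ -0.1774/0.3061 ≈ -0.579.
|E| < 1: demand is inelastic over this range.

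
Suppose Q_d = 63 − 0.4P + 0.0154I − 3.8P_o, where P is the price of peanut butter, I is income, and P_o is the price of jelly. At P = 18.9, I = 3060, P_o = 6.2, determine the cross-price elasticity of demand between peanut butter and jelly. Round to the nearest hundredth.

Evaluating quantity at (P, I, P_o) gives Q_d = 63 − 0.4(18.9) + 0.0154(3060) − 3.8(6.2) = 63 − 7.56 + 47.124 − 23.56 = 79.004.
∂Q_d/∂P_o = −3.8, so E_xy = -3.8·(6.2/79.004) ≈ -0.30.
E_xy < 0: the goods are complements.

-0.30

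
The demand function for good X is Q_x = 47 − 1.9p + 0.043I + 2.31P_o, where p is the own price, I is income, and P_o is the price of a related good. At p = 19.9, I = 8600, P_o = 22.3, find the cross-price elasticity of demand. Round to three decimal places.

At the given point, Q_x = 47 − 1.9(19.9) + 0.043(8600) + 2.31(22.3) = 47 − 37.81 + 369.8 + 51.513 = 430.503.
∂Q_x/∂P_o = +2.31, so E_xy = 2.31·(22.3/430.503) ≈ 0.120.
E_xy > 0: the goods are substitutes.

0.120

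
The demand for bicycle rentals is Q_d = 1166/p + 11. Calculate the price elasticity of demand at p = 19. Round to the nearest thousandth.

-0.848

At p = 19, Q_d = 72.3684.
dQ_d/dp = −1166/p² = −3.2299.
Point elasticity E = (dQ_d/dp)·(p/Q_d) = -3.2299 × 19/72.3684 ≈ -0.848.
|E| < 1, so demand is inelastic at this price.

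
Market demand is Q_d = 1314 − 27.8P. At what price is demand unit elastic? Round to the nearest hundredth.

For linear demand Q_d = a − bP, E = −bP/(a − bP). |E| = 1 ⇒ bP = a − bP ⇒ P = a/(2b).
P = 1314/(2·27.8) ≈ 23.63.

23.63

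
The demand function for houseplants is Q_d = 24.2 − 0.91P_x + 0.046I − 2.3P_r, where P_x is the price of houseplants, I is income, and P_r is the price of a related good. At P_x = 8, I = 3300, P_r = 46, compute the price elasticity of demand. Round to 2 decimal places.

-0.12

At the given point, Q_d = 24.2 − 0.91(8) + 0.046(3300) − 2.3(46) = 24.2 − 7.28 + 151.8 − 105.8 = 62.92.
∂Q_d/∂P_x = −0.91, so E_p = (−0.91)·(8/62.92) ≈ -0.12.
|E_p| < 1: demand is inelastic.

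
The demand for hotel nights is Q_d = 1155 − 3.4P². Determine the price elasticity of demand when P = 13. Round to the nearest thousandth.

-1.980

At P = 13, Q_d = 580.4.
dQ_d/dP = −2·3.4·P = −88.4.
Point elasticity E = (dQ_d/dP)·(P/Q_d) = -88.4 × 13/580.4 ≈ -1.980.
|E| > 1, so demand is elastic at this price.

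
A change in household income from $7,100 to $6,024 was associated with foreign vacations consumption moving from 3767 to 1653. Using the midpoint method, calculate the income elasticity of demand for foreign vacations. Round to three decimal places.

%ΔQ = (1653 − 3767)/[(3767+1653)/2] = -2114/2710 ≈ -0.7801.
%ΔI = (6,024 − 7,100)/[(7,100+6,024)/2] = -1076/6562 ≈ -0.1640.
E_I = %ΔQ/%ΔI ≈ 4.757.
E_I > 1: normal good (luxury).

4.757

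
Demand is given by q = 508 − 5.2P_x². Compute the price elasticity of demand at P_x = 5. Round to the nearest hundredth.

-0.69

At P_x = 5, q = 378.
dq/dP_x = −2·5.2·P_x = −52.
Point elasticity E = (dq/dP_x)·(P_x/q) = -52 × 5/378 ≈ -0.69.
|E| < 1, so demand is inelastic at this price.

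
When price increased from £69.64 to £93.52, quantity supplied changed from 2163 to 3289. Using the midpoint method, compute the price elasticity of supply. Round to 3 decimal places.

%Δq = (3289 − 2163)/[(2163 + 3289)/2] = 1126/2726 ≈ 0.4131.
%Δp = (93.52 − 69.64)/[(69.64 + 93.52)/2] = 23.88/81.58 ≈ 0.2927.
Arc elasticity E = %Δq/%Δp ≈ 0.4131/0.2927 ≈ 1.411.
|E| > 1: supply is elastic over this range.

1.411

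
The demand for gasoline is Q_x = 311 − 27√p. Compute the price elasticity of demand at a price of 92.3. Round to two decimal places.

-2.51

At p = 92.3, Q_x = 51.6032.
dQ_x/dp = −27/(2√p) = −27/(2·9.6073).
Point elasticity E = (dQ_x/dp)·(p/Q_x) = -1.4052 × 92.3/51.6032 ≈ -2.51.
|E| > 1, so demand is elastic at this price.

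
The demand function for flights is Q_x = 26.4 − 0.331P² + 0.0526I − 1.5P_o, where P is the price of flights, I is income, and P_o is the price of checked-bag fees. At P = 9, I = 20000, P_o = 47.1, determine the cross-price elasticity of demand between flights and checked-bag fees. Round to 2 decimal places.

At the given point, Q_x = 26.4 − 0.331(9)² + 0.0526(20000) − 1.5(47.1) = 26.4 − 26.811 + 1052 − 70.65 = 980.939.
∂Q_x/∂P_o = −1.5, so E_xy = -1.5·(47.1/980.939) ≈ -0.07.
E_xy < 0: the goods are complements.

-0.07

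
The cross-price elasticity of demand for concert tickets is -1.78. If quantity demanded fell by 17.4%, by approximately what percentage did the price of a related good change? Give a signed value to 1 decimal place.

%ΔQ ≈ E × %ΔP_y ⇒ %ΔP_y = %ΔQ / E = (-17.4%)/(-1.78) ≈ 9.8%.

9.8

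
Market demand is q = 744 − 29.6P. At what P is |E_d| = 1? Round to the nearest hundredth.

For linear demand q = a − bP, E = −bP/(a − bP). |E| = 1 ⇒ bP = a − bP ⇒ P = a/(2b).
P = 744/(2·29.6) ≈ 12.57.

12.57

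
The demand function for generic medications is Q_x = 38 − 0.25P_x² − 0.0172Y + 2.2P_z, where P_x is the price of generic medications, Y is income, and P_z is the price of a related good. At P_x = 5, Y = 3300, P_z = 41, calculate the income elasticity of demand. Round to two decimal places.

-0.87

Evaluating quantity at (P_x, Y, P_z) gives Q_x = 38 − 0.25(5)² − 0.0172(3300) + 2.2(41) = 38 − 6.25 − 56.76 + 90.2 = 65.19.
∂Q_x/∂Y = −0.0172, so E_I = -0.0172·(3300/65.19) ≈ -0.87.
E_I < 0: inferior good.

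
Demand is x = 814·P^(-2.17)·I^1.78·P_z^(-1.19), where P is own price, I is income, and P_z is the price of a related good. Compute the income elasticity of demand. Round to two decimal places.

1.78

For a Cobb–Douglas (constant-elasticity) form x = A·I^α·…, the elasticity with respect to I equals the exponent α at every point.
Here the exponent on I is 1.78, so the income elasticity of demand is 1.78.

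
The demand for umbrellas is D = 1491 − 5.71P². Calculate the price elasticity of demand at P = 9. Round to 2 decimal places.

At P = 9, D = 1028.49.
dD/dP = −2·5.71·P = −102.78.
Point elasticity E = (dD/dP)·(P/D) = -102.78 × 9/1028.49 ≈ -0.90.
|E| < 1, so demand is inelastic at this price.

-0.90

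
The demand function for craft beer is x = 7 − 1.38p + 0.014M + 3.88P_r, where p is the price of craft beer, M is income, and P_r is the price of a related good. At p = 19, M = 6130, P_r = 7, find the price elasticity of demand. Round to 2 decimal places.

-0.28

x = 7 − 1.38(19) + 0.014(6130) + 3.88(7) = 7 − 26.22 + 85.82 + 27.16 = 93.76.
∂x/∂p = −1.38, so E_p = (−1.38)·(19/93.76) ≈ -0.28.
|E_p| < 1: demand is inelastic.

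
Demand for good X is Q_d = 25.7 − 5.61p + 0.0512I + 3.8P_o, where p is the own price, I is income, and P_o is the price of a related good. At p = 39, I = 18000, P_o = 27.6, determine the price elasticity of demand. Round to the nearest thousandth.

First evaluate Q_d: 25.7 − 5.61(39) + 0.0512(18000) + 3.8(27.6) = 25.7 − 218.79 + 921.6 + 104.88 = 833.39.
∂Q_d/∂p = −5.61, so E_p = (−5.61)·(39/833.39) ≈ -0.263.
|E_p| < 1: demand is inelastic.

-0.263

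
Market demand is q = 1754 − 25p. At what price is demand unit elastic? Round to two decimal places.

35.08

For linear demand q = a − bp, E = −bp/(a − bp). |E| = 1 ⇒ bp = a − bp ⇒ p = a/(2b).
p = 1754/(2·25) = 35.08.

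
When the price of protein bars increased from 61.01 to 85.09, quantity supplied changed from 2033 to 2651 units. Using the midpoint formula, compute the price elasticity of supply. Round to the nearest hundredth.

%ΔQ = (2651 − 2033)/[(2033 + 2651)/2] = 618/2342 ≈ 0.2639.
%Δp = (85.09 − 61.01)/[(61.01 + 85.09)/2] = 24.08/73.05 ≈ 0.3296.
Arc elasticity E = %ΔQ/%Δp ≈ 0.2639/0.3296 ≈ 0.80.
|E| < 1: supply is inelastic over this range.

0.80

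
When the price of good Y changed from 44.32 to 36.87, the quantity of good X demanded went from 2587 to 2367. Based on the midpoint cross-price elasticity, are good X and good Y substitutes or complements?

substitutes

%ΔQ_x = (2367 − 2587)/[(2587+2367)/2] = -220/2477 ≈ -0.0888.
%ΔP_y = (36.87 − 44.32)/[(44.32+36.87)/2] ≈ -0.1835.
E_xy = -0.0888/-0.1835 ≈ 0.484.
E_xy > 0, so the goods are substitutes.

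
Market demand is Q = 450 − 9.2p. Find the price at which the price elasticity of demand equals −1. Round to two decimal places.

24.46

For linear demand Q = a − bp, E = −bp/(a − bp). |E| = 1 ⇒ bp = a − bp ⇒ p = a/(2b).
p = 450/(2·9.2) ≈ 24.46.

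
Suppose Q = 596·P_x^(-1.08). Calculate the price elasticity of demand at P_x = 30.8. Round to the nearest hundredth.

For a Cobb–Douglas (constant-elasticity) form Q = A·P_x^α·…, the elasticity with respect to P_x equals the exponent α at every point.
Here the exponent on P_x is -1.08, so the price elasticity of demand is -1.08.

-1.08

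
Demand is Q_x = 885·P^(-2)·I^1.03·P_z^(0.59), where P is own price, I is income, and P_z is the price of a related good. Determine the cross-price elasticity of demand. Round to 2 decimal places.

For a Cobb–Douglas (constant-elasticity) form Q_x = A·P_z^α·…, the elasticity with respect to P_z equals the exponent α at every point.
Here the exponent on P_z is 0.59, so the cross-price elasticity of demand is 0.59.

0.59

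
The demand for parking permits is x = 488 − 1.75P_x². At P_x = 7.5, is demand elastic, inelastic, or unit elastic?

inelastic

At P_x = 7.5, x = 389.5625.
dx/dP_x = −2·1.75·P_x = −26.25.
Point elasticity E = (dx/dP_x)·(P_x/x) = -26.25 × 7.5/389.5625 ≈ -0.505.
|E| ≈ 0.505 < 1, so demand is inelastic.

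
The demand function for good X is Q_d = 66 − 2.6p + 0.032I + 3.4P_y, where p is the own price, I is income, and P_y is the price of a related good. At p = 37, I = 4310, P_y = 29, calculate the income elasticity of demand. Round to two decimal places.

0.67

Evaluating quantity at (p, I, P_y) gives Q_d = 66 − 2.6(37) + 0.032(4310) + 3.4(29) = 66 − 96.2 + 137.92 + 98.6 = 206.32.
∂Q_d/∂I = +0.032, so E_I = 0.032·(4310/206.32) ≈ 0.67.
E_I ∈ (0,1): normal good (necessity).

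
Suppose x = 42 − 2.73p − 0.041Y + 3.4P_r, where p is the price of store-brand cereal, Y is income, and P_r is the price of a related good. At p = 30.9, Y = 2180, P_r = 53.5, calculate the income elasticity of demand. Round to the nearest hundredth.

-1.78

Evaluating quantity at (p, Y, P_r) gives x = 42 − 2.73(30.9) − 0.041(2180) + 3.4(53.5) = 42 − 84.357 − 89.38 + 181.9 = 50.163.
∂x/∂Y = −0.041, so E_I = -0.041·(2180/50.163) ≈ -1.78.
E_I < 0: inferior good.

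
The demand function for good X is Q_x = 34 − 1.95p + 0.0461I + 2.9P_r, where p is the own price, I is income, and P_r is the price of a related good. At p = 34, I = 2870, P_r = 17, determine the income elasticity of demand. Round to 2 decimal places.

0.89

Evaluating quantity at (p, I, P_r) gives Q_x = 34 − 1.95(34) + 0.0461(2870) + 2.9(17) = 34 − 66.3 + 132.307 + 49.3 = 149.307.
∂Q_x/∂I = +0.0461, so E_I = 0.0461·(2870/149.307) ≈ 0.89.
E_I ∈ (0,1): normal good (necessity).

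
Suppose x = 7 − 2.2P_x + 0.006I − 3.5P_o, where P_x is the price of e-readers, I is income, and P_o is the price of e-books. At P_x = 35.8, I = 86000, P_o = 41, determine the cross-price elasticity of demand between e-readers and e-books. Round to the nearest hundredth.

Substituting, x = 7 − 2.2(35.8) + 0.006(86000) − 3.5(41) = 7 − 78.76 + 516 − 143.5 = 300.74.
∂x/∂P_o = −3.5, so E_xy = -3.5·(41/300.74) ≈ -0.48.
E_xy < 0: the goods are complements.

-0.48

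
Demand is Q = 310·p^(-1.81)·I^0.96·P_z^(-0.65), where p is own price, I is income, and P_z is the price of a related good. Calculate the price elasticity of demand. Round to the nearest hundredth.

For a Cobb–Douglas (constant-elasticity) form Q = A·p^α·…, the elasticity with respect to p equals the exponent α at every point.
Here the exponent on p is -1.81, so the price elasticity of demand is -1.81.

-1.81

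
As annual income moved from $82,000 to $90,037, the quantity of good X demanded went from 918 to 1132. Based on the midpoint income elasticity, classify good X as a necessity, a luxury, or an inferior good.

luxury

%ΔQ = (1132 − 918)/[(918+1132)/2] = 214/1025 ≈ 0.2088.
%ΔY = (90,037 − 82,000)/[(82,000+90,037)/2] = 8037/86018.5 ≈ 0.0934.
E_I = %ΔQ/%ΔY ≈ 2.235.
E_I > 1: normal good (luxury).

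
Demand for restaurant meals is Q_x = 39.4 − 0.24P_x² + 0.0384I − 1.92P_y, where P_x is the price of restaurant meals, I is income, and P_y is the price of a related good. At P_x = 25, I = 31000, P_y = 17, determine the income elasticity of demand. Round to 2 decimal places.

1.14

Evaluating quantity at (P_x, I, P_y) gives Q_x = 39.4 − 0.24(25)² + 0.0384(31000) − 1.92(17) = 39.4 − 150 + 1190.4 − 32.64 = 1047.16.
∂Q_x/∂I = +0.0384, so E_I = 0.0384·(31000/1047.16) ≈ 1.14.
E_I > 1: normal good (luxury).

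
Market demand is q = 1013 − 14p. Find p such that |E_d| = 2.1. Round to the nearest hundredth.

Set −bp/(a − bp) = −2.1 ⇒ bp = 2.1(a − bp) ⇒ bp(1+2.1) = 2.1·a.
p = 2.1·1013/(14·3.1) ≈ 49.02.

49.02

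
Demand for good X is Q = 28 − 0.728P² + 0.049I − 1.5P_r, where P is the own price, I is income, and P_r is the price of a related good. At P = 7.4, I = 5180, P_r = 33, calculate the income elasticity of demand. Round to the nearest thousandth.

1.319

Evaluating quantity at (P, I, P_r) gives Q = 28 − 0.728(7.4)² + 0.049(5180) − 1.5(33) = 28 − 39.8653 + 253.82 − 49.5 = 192.4547.
∂Q/∂I = +0.049, so E_I = 0.049·(5180/192.4547) ≈ 1.319.
E_I > 1: normal good (luxury).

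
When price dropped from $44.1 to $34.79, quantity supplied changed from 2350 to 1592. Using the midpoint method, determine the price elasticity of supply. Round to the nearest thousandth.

%Δq = (1592 − 2350)/[(2350 + 1592)/2] = -758/1971 ≈ -0.3846.
%Δp = (34.79 − 44.1)/[(44.1 + 34.79)/2] = -9.31/39.445 ≈ -0.2360.
Arc elasticity E = %Δq/%Δp ≈ -0.3846/-0.2360 ≈ 1.629.
|E| > 1: supply is elastic over this range.

1.629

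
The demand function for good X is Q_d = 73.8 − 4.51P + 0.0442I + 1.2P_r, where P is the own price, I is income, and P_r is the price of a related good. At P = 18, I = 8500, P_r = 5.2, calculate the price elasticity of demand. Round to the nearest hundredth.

-0.22

At the given point, Q_d = 73.8 − 4.51(18) + 0.0442(8500) + 1.2(5.2) = 73.8 − 81.18 + 375.7 + 6.24 = 374.56.
∂Q_d/∂P = −4.51, so E_p = (−4.51)·(18/374.56) ≈ -0.22.
|E_p| < 1: demand is inelastic.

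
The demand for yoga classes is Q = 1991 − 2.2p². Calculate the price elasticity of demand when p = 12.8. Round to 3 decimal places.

-0.442

At p = 12.8, Q = 1630.552.
dQ/dp = −2·2.2·p = −56.32.
Point elasticity E = (dQ/dp)·(p/Q) = -56.32 × 12.8/1630.552 ≈ -0.442.
|E| < 1, so demand is inelastic at this price.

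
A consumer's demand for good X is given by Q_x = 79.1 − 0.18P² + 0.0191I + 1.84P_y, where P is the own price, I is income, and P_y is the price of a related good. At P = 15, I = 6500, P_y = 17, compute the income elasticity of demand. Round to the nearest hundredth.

0.64

First evaluate Q_x: 79.1 − 0.18(15)² + 0.0191(6500) + 1.84(17) = 79.1 − 40.5 + 124.15 + 31.28 = 194.03.
∂Q_x/∂I = +0.0191, so E_I = 0.0191·(6500/194.03) ≈ 0.64.
E_I ∈ (0,1): normal good (necessity).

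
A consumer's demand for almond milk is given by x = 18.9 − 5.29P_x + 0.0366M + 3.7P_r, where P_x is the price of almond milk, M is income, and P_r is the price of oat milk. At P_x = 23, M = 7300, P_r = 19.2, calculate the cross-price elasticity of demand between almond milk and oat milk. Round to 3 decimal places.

First evaluate x: 18.9 − 5.29(23) + 0.0366(7300) + 3.7(19.2) = 18.9 − 121.67 + 267.18 + 71.04 = 235.45.
∂x/∂P_r = +3.7, so E_xy = 3.7·(19.2/235.45) ≈ 0.302.
E_xy > 0: the goods are substitutes.

0.302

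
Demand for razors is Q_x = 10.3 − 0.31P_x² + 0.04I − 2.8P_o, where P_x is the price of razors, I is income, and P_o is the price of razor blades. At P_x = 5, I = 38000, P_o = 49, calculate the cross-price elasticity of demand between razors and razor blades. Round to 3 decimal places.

First evaluate Q_x: 10.3 − 0.31(5)² + 0.04(38000) − 2.8(49) = 10.3 − 7.75 + 1520 − 137.2 = 1385.35.
∂Q_x/∂P_o = −2.8, so E_xy = -2.8·(49/1385.35) ≈ -0.099.
E_xy < 0: the goods are complements.

-0.099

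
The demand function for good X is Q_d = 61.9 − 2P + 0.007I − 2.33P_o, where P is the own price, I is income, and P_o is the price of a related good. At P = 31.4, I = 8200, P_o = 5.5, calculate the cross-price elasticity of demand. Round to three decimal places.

-0.293

First evaluate Q_d: 61.9 − 2(31.4) + 0.007(8200) − 2.33(5.5) = 61.9 − 62.8 + 57.4 − 12.815 = 43.685.
∂Q_d/∂P_o = −2.33, so E_xy = -2.33·(5.5/43.685) ≈ -0.293.
E_xy < 0: the goods are complements.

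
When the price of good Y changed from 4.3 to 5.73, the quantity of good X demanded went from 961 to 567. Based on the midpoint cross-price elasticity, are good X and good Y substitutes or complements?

complements

%ΔQ_x = (567 − 961)/[(961+567)/2] = -394/764 ≈ -0.5157.
%ΔP_y = (5.73 − 4.3)/[(4.3+5.73)/2] ≈ 0.2851.
E_xy = -0.5157/0.2851 ≈ -1.809.
E_xy < 0, so the goods are complements.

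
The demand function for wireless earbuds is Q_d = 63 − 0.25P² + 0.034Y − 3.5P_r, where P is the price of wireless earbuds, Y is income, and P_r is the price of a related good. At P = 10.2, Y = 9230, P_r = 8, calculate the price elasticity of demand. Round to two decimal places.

Substituting, Q_d = 63 − 0.25(10.2)² + 0.034(9230) − 3.5(8) = 63 − 26.01 + 313.82 − 28 = 322.81.
∂Q_d/∂P = −2·0.25·P = -5.1, so E_p = -5.1·(10.2/322.81) ≈ -0.16.
|E_p| < 1: demand is inelastic.

-0.16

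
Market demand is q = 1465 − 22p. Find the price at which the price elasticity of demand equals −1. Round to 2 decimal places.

For linear demand q = a − bp, E = −bp/(a − bp). |E| = 1 ⇒ bp = a − bp ⇒ p = a/(2b).
p = 1465/(2·22) ≈ 33.30.

33.30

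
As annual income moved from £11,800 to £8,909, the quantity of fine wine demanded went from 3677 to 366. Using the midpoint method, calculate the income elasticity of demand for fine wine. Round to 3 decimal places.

5.866

%ΔQ = (366 − 3677)/[(3677+366)/2] = -3311/2021.5 ≈ -1.6379.
%ΔI = (8,909 − 11,800)/[(11,800+8,909)/2] = -2891/10354.5 ≈ -0.2792.
E_I = %ΔQ/%ΔI ≈ 5.866.
E_I > 1: normal good (luxury).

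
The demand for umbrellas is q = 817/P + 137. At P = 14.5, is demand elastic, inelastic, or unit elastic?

inelastic

At P = 14.5, q = 193.3448.
dq/dP = −817/P² = −3.8859.
Point elasticity E = (dq/dP)·(P/q) = -3.8859 × 14.5/193.3448 ≈ -0.291.
|E| ≈ 0.291 < 1, so demand is inelastic.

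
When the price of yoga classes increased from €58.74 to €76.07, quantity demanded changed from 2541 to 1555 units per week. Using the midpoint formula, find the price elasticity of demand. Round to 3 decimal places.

%ΔQ = (1555 − 2541)/[(2541 + 1555)/2] = -986/2048 ≈ -0.4814.
%ΔP = (76.07 − 58.74)/[(58.74 + 76.07)/2] = 17.33/67.405 ≈ 0.2571.
Arc elasticity E = %ΔQ/%ΔP ≈ -0.4814/0.2571 ≈ -1.873.
|E| > 1: demand is elastic over this range.

-1.873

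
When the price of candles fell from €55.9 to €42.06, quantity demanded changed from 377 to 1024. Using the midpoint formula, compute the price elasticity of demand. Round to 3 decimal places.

%ΔQ = (1024 − 377)/[(377 + 1024)/2] = 647/700.5 ≈ 0.9236.
%ΔP = (42.06 − 55.9)/[(55.9 + 42.06)/2] = -13.84/48.98 ≈ -0.2826.
Arc elasticity E = %ΔQ/%ΔP ≈ 0.9236/-0.2826 ≈ -3.269.
|E| > 1: demand is elastic over this range.

-3.269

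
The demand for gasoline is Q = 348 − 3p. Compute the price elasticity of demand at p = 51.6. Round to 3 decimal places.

-0.801

At p = 51.6, Q = 193.2.
dQ/dp = −3.
Point elasticity E = (dQ/dp)·(p/Q) = -3 × 51.6/193.2 ≈ -0.801.
|E| < 1, so demand is inelastic at this price.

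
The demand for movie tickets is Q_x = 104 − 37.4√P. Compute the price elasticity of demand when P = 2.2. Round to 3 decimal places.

-0.572

At P = 2.2, Q_x = 48.5268.
dQ_x/dP = −37.4/(2√P) = −37.4/(2·1.4832).
Point elasticity E = (dQ_x/dP)·(P/Q_x) = -12.6075 × 2.2/48.5268 ≈ -0.572.
|E| < 1, so demand is inelastic at this price.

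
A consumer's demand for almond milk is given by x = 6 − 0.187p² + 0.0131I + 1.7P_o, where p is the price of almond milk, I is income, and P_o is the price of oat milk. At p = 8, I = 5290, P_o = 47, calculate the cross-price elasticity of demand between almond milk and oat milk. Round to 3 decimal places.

Substituting, x = 6 − 0.187(8)² + 0.0131(5290) + 1.7(47) = 6 − 11.968 + 69.299 + 79.9 = 143.231.
∂x/∂P_o = +1.7, so E_xy = 1.7·(47/143.231) ≈ 0.558.
E_xy > 0: the goods are substitutes.

0.558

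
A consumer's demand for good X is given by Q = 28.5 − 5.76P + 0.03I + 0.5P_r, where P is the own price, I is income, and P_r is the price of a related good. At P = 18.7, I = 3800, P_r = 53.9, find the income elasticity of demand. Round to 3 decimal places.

1.847

First evaluate Q: 28.5 − 5.76(18.7) + 0.03(3800) + 0.5(53.9) = 28.5 − 107.712 + 114 + 26.95 = 61.738.
∂Q/∂I = +0.03, so E_I = 0.03·(3800/61.738) ≈ 1.847.
E_I > 1: normal good (luxury).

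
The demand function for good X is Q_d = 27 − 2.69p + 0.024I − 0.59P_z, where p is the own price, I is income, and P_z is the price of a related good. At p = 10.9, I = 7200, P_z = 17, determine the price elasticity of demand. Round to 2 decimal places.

Substituting, Q_d = 27 − 2.69(10.9) + 0.024(7200) − 0.59(17) = 27 − 29.321 + 172.8 − 10.03 = 160.449.
∂Q_d/∂p = −2.69, so E_p = (−2.69)·(10.9/160.449) ≈ -0.18.
|E_p| < 1: demand is inelastic.

-0.18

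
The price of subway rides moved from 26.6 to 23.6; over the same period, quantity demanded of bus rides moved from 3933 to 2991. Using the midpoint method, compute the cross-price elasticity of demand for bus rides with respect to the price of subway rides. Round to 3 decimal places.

%ΔQ_x = (2991 − 3933)/[(3933+2991)/2] = -942/3462 ≈ -0.2721.
%ΔP_y = (23.6 − 26.6)/[(26.6+23.6)/2] ≈ -0.1195.
E_xy = -0.2721/-0.1195 ≈ 2.277.
E_xy > 0, so bus rides and subway rides are substitutes.

2.277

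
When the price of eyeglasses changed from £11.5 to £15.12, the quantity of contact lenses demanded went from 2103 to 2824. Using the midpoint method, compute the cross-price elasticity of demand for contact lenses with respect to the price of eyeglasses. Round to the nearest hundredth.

%ΔQ_x = (2824 − 2103)/[(2103+2824)/2] = 721/2463.5 ≈ 0.2927.
%ΔP_y = (15.12 − 11.5)/[(11.5+15.12)/2] ≈ 0.2720.
E_xy = 0.2927/0.2720 ≈ 1.08.
E_xy > 0, so contact lenses and eyeglasses are substitutes.

1.08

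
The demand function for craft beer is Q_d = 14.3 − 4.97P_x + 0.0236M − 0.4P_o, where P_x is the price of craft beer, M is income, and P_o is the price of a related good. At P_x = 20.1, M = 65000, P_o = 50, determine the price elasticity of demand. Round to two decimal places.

-0.07

Substituting, Q_d = 14.3 − 4.97(20.1) + 0.0236(65000) − 0.4(50) = 14.3 − 99.897 + 1534 − 20 = 1428.403.
∂Q_d/∂P_x = −4.97, so E_p = (−4.97)·(20.1/1428.403) ≈ -0.07.
|E_p| < 1: demand is inelastic.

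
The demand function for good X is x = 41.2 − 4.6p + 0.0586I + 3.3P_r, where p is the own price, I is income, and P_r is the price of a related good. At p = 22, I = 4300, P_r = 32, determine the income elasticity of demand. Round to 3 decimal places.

At the given point, x = 41.2 − 4.6(22) + 0.0586(4300) + 3.3(32) = 41.2 − 101.2 + 251.98 + 105.6 = 297.58.
∂x/∂I = +0.0586, so E_I = 0.0586·(4300/297.58) ≈ 0.847.
E_I ∈ (0,1): normal good (necessity).

0.847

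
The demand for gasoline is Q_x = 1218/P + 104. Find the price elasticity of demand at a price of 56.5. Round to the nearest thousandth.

At P = 56.5, Q_x = 125.5575.
dQ_x/dP = −1218/P² = −0.3815.
Point elasticity E = (dQ_x/dP)·(P/Q_x) = -0.3815 × 56.5/125.5575 ≈ -0.172.
|E| < 1, so demand is inelastic at this price.

-0.172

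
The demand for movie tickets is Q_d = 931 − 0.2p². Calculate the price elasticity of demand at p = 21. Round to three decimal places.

At p = 21, Q_d = 842.8.
dQ_d/dp = −2·0.2·p = −8.4.
Point elasticity E = (dQ_d/dp)·(p/Q_d) = -8.4 × 21/842.8 ≈ -0.209.
|E| < 1, so demand is inelastic at this price.

-0.209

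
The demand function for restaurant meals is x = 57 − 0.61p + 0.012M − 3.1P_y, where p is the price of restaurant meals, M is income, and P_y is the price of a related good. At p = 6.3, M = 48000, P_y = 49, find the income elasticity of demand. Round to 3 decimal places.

Evaluating quantity at (p, M, P_y) gives x = 57 − 0.61(6.3) + 0.012(48000) − 3.1(49) = 57 − 3.843 + 576 − 151.9 = 477.257.
∂x/∂M = +0.012, so E_I = 0.012·(48000/477.257) ≈ 1.207.
E_I > 1: normal good (luxury).

1.207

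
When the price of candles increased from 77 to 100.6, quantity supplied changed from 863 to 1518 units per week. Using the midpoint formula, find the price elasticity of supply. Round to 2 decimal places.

2.07

%Δq = (1518 − 863)/[(863 + 1518)/2] = 655/1190.5 ≈ 0.5502.
%ΔP = (100.6 − 77)/[(77 + 100.6)/2] = 23.6/88.8 ≈ 0.2658.
Arc elasticity E = %Δq/%ΔP ≈ 0.5502/0.2658 ≈ 2.07.
|E| > 1: supply is elastic over this range.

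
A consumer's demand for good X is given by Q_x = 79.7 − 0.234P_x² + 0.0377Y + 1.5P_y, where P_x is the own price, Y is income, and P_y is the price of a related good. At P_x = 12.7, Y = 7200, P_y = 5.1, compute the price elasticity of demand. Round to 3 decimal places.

-0.235

First evaluate Q_x: 79.7 − 0.234(12.7)² + 0.0377(7200) + 1.5(5.1) = 79.7 − 37.7419 + 271.44 + 7.65 = 321.0481.
∂Q_x/∂P_x = −2·0.234·P_x = -5.9436, so E_p = -5.9436·(12.7/321.0481) ≈ -0.235.
|E_p| < 1: demand is inelastic.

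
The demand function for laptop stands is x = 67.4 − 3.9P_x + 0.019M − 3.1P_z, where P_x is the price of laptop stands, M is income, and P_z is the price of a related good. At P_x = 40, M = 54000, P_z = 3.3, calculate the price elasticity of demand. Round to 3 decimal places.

-0.168

x = 67.4 − 3.9(40) + 0.019(54000) − 3.1(3.3) = 67.4 − 156 + 1026 − 10.23 = 927.17.
∂x/∂P_x = −3.9, so E_p = (−3.9)·(40/927.17) ≈ -0.168.
|E_p| < 1: demand is inelastic.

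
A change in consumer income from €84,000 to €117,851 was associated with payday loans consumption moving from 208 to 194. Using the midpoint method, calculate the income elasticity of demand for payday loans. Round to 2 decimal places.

-0.21

%ΔQ = (194 − 208)/[(208+194)/2] = -14/201 ≈ -0.0697.
%ΔY = (117,851 − 84,000)/[(84,000+117,851)/2] = 33851/100925.5 ≈ 0.3354.
E_I = %ΔQ/%ΔY ≈ -0.21.
E_I < 0: inferior good.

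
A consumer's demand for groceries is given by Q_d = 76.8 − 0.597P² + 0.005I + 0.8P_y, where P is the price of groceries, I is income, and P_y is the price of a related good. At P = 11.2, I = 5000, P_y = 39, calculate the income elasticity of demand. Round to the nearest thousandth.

0.430

Q_d = 76.8 − 0.597(11.2)² + 0.005(5000) + 0.8(39) = 76.8 − 74.8877 + 25 + 31.2 = 58.1123.
∂Q_d/∂I = +0.005, so E_I = 0.005·(5000/58.1123) ≈ 0.430.
E_I ∈ (0,1): normal good (necessity).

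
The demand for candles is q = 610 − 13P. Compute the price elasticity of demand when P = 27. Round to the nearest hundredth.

-1.36

At P = 27, q = 259.
dq/dP = −13.
Point elasticity E = (dq/dP)·(P/q) = -13 × 27/259 ≈ -1.36.
|E| > 1, so demand is elastic at this price.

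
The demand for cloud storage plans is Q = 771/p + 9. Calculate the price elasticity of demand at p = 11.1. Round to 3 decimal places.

At p = 11.1, Q = 78.4595.
dQ/dp = −771/p² = −6.2576.
Point elasticity E = (dQ/dp)·(p/Q) = -6.2576 × 11.1/78.4595 ≈ -0.885.
|E| < 1, so demand is inelastic at this price.

-0.885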